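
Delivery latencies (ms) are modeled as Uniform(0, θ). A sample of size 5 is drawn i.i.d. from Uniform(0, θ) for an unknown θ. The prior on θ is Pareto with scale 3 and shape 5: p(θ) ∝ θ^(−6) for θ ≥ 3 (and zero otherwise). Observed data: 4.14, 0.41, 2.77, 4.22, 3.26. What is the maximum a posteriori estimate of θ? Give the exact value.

The Uniform(0, θ) likelihood is θ^(−n) for θ ≥ max(xᵢ), zero otherwise. Here max(xᵢ) = 4.22.
Posterior ∝ θ^(−6) · θ^(−5) = θ^(−11) on θ ≥ max(3, 4.22) = 4.22.
This density is strictly decreasing in θ, so the posterior mode lies at the lower boundary of the support.

θ̂_MAP = 4.22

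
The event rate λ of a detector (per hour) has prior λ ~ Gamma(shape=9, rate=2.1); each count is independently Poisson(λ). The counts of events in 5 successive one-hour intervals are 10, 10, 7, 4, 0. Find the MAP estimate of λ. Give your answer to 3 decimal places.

λ̂_MAP = 5.493

Σxᵢ = 10+10+7+4+0 = 31, with n = 5.
Posterior ∝ λ^8e^(−2.1λ) · λ^31e^(−5λ) = λ^39e^(−7.1λ), i.e. Gamma(shape=40, rate=7.1).
The mode of a Gamma(a, b) with a ≥ 1 (shape–rate) is (a−1)/b = 39/7.1 ≈ 5.493.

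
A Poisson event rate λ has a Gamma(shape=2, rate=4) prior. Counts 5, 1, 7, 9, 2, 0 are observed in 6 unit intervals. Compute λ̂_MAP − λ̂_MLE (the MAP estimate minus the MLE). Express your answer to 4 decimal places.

MAP − MLE = -1.5000

Σxᵢ = 24. Posterior is Gamma(26, 10); MAP = (26−1)/10 = 25/10 ≈ 2.50000.
MLE = x̄ = 24/6 ≈ 4.00000.
Difference = 25/10 − 24/6 = -3/2 ≈ -1.5000.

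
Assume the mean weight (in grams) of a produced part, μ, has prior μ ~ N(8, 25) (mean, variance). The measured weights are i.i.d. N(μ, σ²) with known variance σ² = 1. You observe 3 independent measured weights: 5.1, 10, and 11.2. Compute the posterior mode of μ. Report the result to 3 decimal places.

n = 3; x̄ = (5.1 + 10 + 11.2)/3 = 26.3/3 = 263/30 ≈ 8.7667.
For a Normal prior and Normal likelihood with known variance, the posterior is Normal; its mode equals its mean, the precision-weighted average.
Prior precision 1/σ₀² = 1/25 = 0.04; data precision n/σ² = 3/1 = 3.
μ̂ = (0.04·8 + 3·(263/30)) / (0.04 + 3) = 26.62/3.04 = 1331/152 ≈ 8.757.

μ̂_MAP = 8.757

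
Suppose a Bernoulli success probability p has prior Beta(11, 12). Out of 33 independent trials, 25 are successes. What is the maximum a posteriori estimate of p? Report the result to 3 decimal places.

p̂_MAP = 0.648

Prior: Beta(11, 12).
Data: 25 successes in 33 trials. The binomial likelihood contributes p^25(1−p)^8, so the posterior is Beta(11+25, 12+8) = Beta(36, 20).
For Beta(a, b) with a, b > 1 the mode is (a−1)/(a+b−2) = 35/54 ≈ 0.648.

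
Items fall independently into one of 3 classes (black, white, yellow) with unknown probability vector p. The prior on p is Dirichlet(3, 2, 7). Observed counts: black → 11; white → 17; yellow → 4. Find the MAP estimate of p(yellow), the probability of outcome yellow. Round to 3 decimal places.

MAP estimate of p(yellow) = 0.244

The posterior is Dirichlet(αᵢ + nᵢ) = Dirichlet(14, 19, 11).
For a Dirichlet(a₁,…,a_K) with all aᵢ > 1, the mode has j-th component (aⱼ − 1)/(Σaᵢ − K).
Here Σaᵢ = 44 and K = 3, so p(yellow) = (11 − 1)/(44 − 3) = 10/41 ≈ 0.244.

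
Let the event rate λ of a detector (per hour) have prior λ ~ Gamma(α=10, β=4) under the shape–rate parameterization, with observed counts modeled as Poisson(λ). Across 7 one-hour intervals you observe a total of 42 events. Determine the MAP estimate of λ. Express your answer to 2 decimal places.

Σxᵢ = 42, n = 7.
Posterior ∝ λ^9e^(−4λ) · λ^42e^(−7λ) = λ^51e^(−11λ), i.e. Gamma(shape=52, rate=11).
The mode of a Gamma(a, b) with a ≥ 1 (shape–rate) is (a−1)/b = 51/11 ≈ 4.64.

λ̂_MAP = 4.64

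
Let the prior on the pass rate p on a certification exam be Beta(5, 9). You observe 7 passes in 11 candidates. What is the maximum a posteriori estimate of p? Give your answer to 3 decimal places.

p̂_MAP = 0.478

Prior: Beta(5, 9).
Data: 7 successes in 11 trials. The binomial likelihood contributes p^7(1−p)^4, so the posterior is Beta(5+7, 9+4) = Beta(12, 13).
For Beta(a, b) with a, b > 1 the mode is (a−1)/(a+b−2) = 11/23 ≈ 0.478.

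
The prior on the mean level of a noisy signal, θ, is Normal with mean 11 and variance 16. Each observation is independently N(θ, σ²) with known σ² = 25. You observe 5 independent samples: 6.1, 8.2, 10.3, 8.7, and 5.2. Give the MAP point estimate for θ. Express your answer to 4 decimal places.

θ̂_MAP = 8.4857

n = 5; x̄ = (6.1 + 8.2 + 10.3 + 8.7 + 5.2)/5 = 38.5/5 = 7.7.
For a Normal prior and Normal likelihood with known variance, the posterior is Normal; its mode equals its mean, the precision-weighted average.
Prior precision 1/σ₀² = 1/16 = 0.0625; data precision n/σ² = 5/25 = 0.2.
θ̂ = (0.0625·11 + 0.2·7.7) / (0.0625 + 0.2) = 2.2275/0.2625 = 297/35 ≈ 8.4857.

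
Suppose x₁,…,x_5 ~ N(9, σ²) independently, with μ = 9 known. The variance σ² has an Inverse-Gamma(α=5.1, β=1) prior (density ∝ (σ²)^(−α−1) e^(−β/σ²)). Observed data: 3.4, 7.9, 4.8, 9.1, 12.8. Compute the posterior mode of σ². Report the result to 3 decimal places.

σ̂²_MAP = 3.876

Sum of squared deviations about the known mean: SS = (3.4−9)² + (7.9−9)² + (4.8−9)² + (9.1−9)² + (12.8−9)² = 64.66.
The Normal likelihood contributes (σ²)^(−n/2) exp(−SS/(2σ²)), so the posterior is Inverse-Gamma(α + n/2, β + SS/2) = Inverse-Gamma(7.6, 33.33).
The mode of Inverse-Gamma(a, b) is b/(a+1) = 33.33/8.6 ≈ 3.876.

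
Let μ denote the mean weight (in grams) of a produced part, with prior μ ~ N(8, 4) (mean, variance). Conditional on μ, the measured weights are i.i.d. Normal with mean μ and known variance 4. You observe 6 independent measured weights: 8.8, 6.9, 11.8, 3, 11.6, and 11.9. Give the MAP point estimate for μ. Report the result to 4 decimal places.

μ̂_MAP = 8.8571

n = 6; x̄ = (8.8 + 6.9 + 11.8 + 3 + 11.6 + 11.9)/6 = 54/6 = 9.
For a Normal prior and Normal likelihood with known variance, the posterior is Normal; its mode equals its mean, the precision-weighted average.
Prior precision 1/σ₀² = 1/4 = 0.25; data precision n/σ² = 6/4 = 1.5.
μ̂ = (0.25·8 + 1.5·9) / (0.25 + 1.5) = 15.5/1.75 = 62/7 ≈ 8.8571.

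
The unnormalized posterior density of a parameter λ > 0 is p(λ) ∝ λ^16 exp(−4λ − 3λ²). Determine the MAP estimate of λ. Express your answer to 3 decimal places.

λ̂_MAP = 1.333

ℓ'(λ) = 16/λ − 4 − 6λ. Setting this to zero and multiplying by λ: 6λ² + 4λ − 16 = 0.
λ = (−4 + √(4² + 4·6·16)) / (2·6) = (−4 + √400) / 12 = (−4 + 20)/12 = 4/3.
ℓ''(λ) = −16/λ² − 6 < 0, confirming a maximum.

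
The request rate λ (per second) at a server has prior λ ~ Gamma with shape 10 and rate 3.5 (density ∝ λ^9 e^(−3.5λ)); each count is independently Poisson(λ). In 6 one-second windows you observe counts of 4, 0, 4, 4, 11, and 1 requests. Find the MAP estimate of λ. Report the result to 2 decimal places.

Σxᵢ = 4+0+4+4+11+1 = 24, with n = 6.
Posterior ∝ λ^9e^(−3.5λ) · λ^24e^(−6λ) = λ^33e^(−9.5λ), i.e. Gamma(shape=34, rate=9.5).
The mode of a Gamma(a, b) with a ≥ 1 (shape–rate) is (a−1)/b = 33/9.5 ≈ 3.47.

λ̂_MAP = 3.47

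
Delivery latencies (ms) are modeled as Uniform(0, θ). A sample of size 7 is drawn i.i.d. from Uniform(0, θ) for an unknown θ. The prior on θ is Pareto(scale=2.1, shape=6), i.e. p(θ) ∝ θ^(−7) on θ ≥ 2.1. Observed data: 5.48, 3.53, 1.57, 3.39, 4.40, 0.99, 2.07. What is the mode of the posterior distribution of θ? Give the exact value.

θ̂_MAP = 5.48

The Uniform(0, θ) likelihood is θ^(−n) for θ ≥ max(xᵢ), zero otherwise. Here max(xᵢ) = 5.48.
Posterior ∝ θ^(−7) · θ^(−7) = θ^(−14) on θ ≥ max(2.1, 5.48) = 5.48.
This density is strictly decreasing in θ, so the posterior mode lies at the lower boundary of the support.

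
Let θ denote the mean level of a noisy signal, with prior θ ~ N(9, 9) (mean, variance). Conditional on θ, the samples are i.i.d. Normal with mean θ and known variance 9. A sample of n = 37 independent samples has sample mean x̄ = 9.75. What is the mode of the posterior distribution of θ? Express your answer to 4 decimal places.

θ̂_MAP = 9.7303

n = 37, x̄ = 9.75.
For a Normal prior and Normal likelihood with known variance, the posterior is Normal; its mode equals its mean, the precision-weighted average.
Prior precision 1/σ₀² = 1/9; data precision n/σ² = 37/9.
θ̂ = ((1/9)·9 + (37/9)·9.75) / (1/9 + 37/9) = (493/12)/(38/9) = 1479/152 ≈ 9.7303.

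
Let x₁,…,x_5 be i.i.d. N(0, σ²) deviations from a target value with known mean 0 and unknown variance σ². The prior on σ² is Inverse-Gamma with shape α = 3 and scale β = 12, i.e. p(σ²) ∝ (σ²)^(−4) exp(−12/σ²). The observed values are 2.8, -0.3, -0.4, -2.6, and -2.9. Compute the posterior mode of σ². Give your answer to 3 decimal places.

σ̂²_MAP = 3.635

Sum of squared deviations about the known mean: SS = (2.8−0)² + (-0.3−0)² + (-0.4−0)² + (-2.6−0)² + (-2.9−0)² = 23.26.
The Normal likelihood contributes (σ²)^(−n/2) exp(−SS/(2σ²)), so the posterior is Inverse-Gamma(α + n/2, β + SS/2) = Inverse-Gamma(5.5, 23.63).
The mode of Inverse-Gamma(a, b) is b/(a+1) = 23.63/6.5 ≈ 3.635.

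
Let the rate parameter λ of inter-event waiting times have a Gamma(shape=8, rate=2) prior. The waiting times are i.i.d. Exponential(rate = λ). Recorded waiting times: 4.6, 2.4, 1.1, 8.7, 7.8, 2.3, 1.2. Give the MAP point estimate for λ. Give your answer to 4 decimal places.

The Exponential(rate=λ) likelihood is ∝ λ^n e^(−λΣtᵢ). Here n = 7 and Σtᵢ = 4.6 + 2.4 + 1.1 + 8.7 + 7.8 + 2.3 + 1.2 = 28.1.
Posterior ∝ λ^7e^(−2λ) · λ^7e^(−28.1λ) = λ^14e^(−30.1λ), i.e. Gamma(15, 30.1).
Mode = (a−1)/b = 14/30.1 ≈ 0.4651.

λ̂_MAP = 0.4651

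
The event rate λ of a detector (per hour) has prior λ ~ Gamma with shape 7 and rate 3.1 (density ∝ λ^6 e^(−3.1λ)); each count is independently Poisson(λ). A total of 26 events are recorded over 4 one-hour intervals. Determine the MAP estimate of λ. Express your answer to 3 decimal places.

λ̂_MAP = 4.507

Σxᵢ = 26, n = 4.
Posterior ∝ λ^6e^(−3.1λ) · λ^26e^(−4λ) = λ^32e^(−7.1λ), i.e. Gamma(shape=33, rate=7.1).
The mode of a Gamma(a, b) with a ≥ 1 (shape–rate) is (a−1)/b = 32/7.1 ≈ 4.507.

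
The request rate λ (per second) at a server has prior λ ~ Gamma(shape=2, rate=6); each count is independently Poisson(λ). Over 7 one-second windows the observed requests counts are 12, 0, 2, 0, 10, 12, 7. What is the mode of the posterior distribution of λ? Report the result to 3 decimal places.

Σxᵢ = 12+0+2+0+10+12+7 = 43, with n = 7.
Posterior ∝ λe^(−6λ) · λ^43e^(−7λ) = λ^44e^(−13λ), i.e. Gamma(shape=45, rate=13).
The mode of a Gamma(a, b) with a ≥ 1 (shape–rate) is (a−1)/b = 44/13 ≈ 3.385.

λ̂_MAP = 3.385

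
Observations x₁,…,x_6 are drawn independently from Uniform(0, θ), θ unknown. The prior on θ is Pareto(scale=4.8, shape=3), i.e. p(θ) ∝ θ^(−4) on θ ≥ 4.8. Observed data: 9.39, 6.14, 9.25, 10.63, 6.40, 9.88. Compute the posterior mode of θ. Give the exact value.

The Uniform(0, θ) likelihood is θ^(−n) for θ ≥ max(xᵢ), zero otherwise. Here max(xᵢ) = 10.63.
Posterior ∝ θ^(−4) · θ^(−6) = θ^(−10) on θ ≥ max(4.8, 10.63) = 10.63.
This density is strictly decreasing in θ, so the posterior mode lies at the lower boundary of the support.

θ̂_MAP = 10.63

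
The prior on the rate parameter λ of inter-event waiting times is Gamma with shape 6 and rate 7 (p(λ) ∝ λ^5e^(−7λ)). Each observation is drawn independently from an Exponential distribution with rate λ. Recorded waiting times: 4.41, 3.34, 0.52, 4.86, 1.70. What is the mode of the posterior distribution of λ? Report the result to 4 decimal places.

The Exponential(rate=λ) likelihood is ∝ λ^n e^(−λΣtᵢ). Here n = 5 and Σtᵢ = 4.41 + 3.34 + 0.52 + 4.86 + 1.70 = 14.83.
Posterior ∝ λ^5e^(−7λ) · λ^5e^(−14.83λ) = λ^10e^(−21.83λ), i.e. Gamma(11, 21.83).
Mode = (a−1)/b = 10/21.83 ≈ 0.4581.

λ̂_MAP = 0.4581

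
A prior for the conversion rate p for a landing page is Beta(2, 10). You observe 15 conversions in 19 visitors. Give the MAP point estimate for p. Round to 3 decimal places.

Prior: Beta(2, 10).
Data: 15 successes in 19 trials. The binomial likelihood contributes p^15(1−p)^4, so the posterior is Beta(2+15, 10+4) = Beta(17, 14).
For Beta(a, b) with a, b > 1 the mode is (a−1)/(a+b−2) = 16/29 ≈ 0.552.

p̂_MAP = 0.552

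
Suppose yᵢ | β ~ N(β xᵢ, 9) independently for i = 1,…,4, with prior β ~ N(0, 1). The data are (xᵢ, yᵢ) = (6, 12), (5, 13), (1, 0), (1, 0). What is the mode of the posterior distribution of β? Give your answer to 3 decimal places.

log p(β | y) = −Σ(yᵢ − βxᵢ)²/(2·9) − β²/(2·1) + const.
Setting the derivative to zero: Σxᵢ(yᵢ − βxᵢ)/9 − β/1 = 0, so β = Σxᵢyᵢ / (Σxᵢ² + σ²/τ²).
Σxᵢyᵢ = 6·12 + 5·13 + 1·0 + 1·0 = 137; Σxᵢ² = 63; σ²/τ² = 9.
β̂_MAP = 137 / (63 + 9) = 137/72 ≈ 1.903.

β̂_MAP = 1.903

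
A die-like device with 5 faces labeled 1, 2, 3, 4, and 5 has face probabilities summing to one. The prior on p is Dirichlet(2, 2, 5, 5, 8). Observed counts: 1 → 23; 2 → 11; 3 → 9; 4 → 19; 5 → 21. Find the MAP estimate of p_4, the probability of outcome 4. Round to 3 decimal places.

The posterior is Dirichlet(αᵢ + nᵢ) = Dirichlet(25, 13, 14, 24, 29).
For a Dirichlet(a₁,…,a_K) with all aᵢ > 1, the mode has j-th component (aⱼ − 1)/(Σaᵢ − K).
Here Σaᵢ = 105 and K = 5, so p_4 = (24 − 1)/(105 − 5) = 23/100 ≈ 0.230.

MAP estimate: 0.230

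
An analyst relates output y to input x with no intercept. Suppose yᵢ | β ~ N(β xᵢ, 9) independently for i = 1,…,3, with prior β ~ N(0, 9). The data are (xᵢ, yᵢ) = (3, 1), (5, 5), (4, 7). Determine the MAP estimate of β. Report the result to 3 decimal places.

β̂_MAP = 1.098

log p(β | y) = −Σ(yᵢ − βxᵢ)²/(2·9) − β²/(2·9) + const.
Setting the derivative to zero: Σxᵢ(yᵢ − βxᵢ)/9 − β/9 = 0, so β = Σxᵢyᵢ / (Σxᵢ² + σ²/τ²).
Σxᵢyᵢ = 3·1 + 5·5 + 4·7 = 56; Σxᵢ² = 50; σ²/τ² = 1.
β̂_MAP = 56 / (50 + 1) = 56/51 ≈ 1.098.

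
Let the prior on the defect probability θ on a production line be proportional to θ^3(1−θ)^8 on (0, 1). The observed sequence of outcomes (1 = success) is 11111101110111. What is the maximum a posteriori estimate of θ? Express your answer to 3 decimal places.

The prior density ∝ θ^3(1−θ)^8 is the kernel of Beta(4, 9).
Data: 12 successes in 14 trials (from the sequence). The binomial likelihood contributes θ^12(1−θ)^2, so the posterior is Beta(4+12, 9+2) = Beta(16, 11).
For Beta(a, b) with a, b > 1 the mode is (a−1)/(a+b−2) = 15/25 ≈ 0.600.

θ̂_MAP = 0.600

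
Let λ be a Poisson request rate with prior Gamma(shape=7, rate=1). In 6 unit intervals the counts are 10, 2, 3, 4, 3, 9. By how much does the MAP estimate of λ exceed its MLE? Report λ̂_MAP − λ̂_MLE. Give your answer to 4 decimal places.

Σxᵢ = 31. Posterior is Gamma(38, 7); MAP = (38−1)/7 = 37/7 ≈ 5.28571.
MLE = x̄ = 31/6 ≈ 5.16667.
Difference = 37/7 − 31/6 = 5/42 ≈ 0.1190.

MAP − MLE = 0.1190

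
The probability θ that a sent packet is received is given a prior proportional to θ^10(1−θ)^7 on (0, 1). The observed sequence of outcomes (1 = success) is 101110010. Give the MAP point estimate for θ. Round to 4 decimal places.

θ̂_MAP = 0.5769

The prior density ∝ θ^10(1−θ)^7 is the kernel of Beta(11, 8).
Data: 5 successes in 9 trials (from the sequence). The binomial likelihood contributes θ^5(1−θ)^4, so the posterior is Beta(11+5, 8+4) = Beta(16, 12).
For Beta(a, b) with a, b > 1 the mode is (a−1)/(a+b−2) = 15/26 ≈ 0.5769.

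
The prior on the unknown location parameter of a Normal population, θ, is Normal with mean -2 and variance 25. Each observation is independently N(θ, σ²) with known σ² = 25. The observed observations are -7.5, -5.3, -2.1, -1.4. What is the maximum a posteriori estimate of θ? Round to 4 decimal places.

n = 4; x̄ = ((-7.5) + (-5.3) + (-2.1) + (-1.4))/4 = -16.3/4 = -4.075.
For a Normal prior and Normal likelihood with known variance, the posterior is Normal; its mode equals its mean, the precision-weighted average.
Prior precision 1/σ₀² = 1/25 = 0.04; data precision n/σ² = 4/25 = 0.16.
θ̂ = (0.04·(-2) + 0.16·(-4.075)) / (0.04 + 0.16) = (-0.732)/0.2 = -3.6600.

θ̂_MAP = -3.6600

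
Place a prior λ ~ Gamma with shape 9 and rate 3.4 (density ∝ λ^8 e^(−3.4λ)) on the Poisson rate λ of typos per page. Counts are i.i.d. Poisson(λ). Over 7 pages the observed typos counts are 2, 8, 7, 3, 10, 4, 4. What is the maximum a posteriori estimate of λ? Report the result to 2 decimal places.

Σxᵢ = 2+8+7+3+10+4+4 = 38, with n = 7.
Posterior ∝ λ^8e^(−3.4λ) · λ^38e^(−7λ) = λ^46e^(−10.4λ), i.e. Gamma(shape=47, rate=10.4).
The mode of a Gamma(a, b) with a ≥ 1 (shape–rate) is (a−1)/b = 46/10.4 ≈ 4.42.

λ̂_MAP = 4.42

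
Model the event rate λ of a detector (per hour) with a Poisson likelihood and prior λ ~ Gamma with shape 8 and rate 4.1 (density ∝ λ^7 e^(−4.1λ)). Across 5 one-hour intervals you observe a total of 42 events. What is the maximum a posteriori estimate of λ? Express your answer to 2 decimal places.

Σxᵢ = 42, n = 5.
Posterior ∝ λ^7e^(−4.1λ) · λ^42e^(−5λ) = λ^49e^(−9.1λ), i.e. Gamma(shape=50, rate=9.1).
The mode of a Gamma(a, b) with a ≥ 1 (shape–rate) is (a−1)/b = 49/9.1 ≈ 5.38.

λ̂_MAP = 5.38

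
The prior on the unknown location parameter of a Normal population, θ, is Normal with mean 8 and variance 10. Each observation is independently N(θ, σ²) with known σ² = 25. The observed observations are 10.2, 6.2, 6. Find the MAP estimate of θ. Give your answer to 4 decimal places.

θ̂_MAP = 7.7091

n = 3; x̄ = (10.2 + 6.2 + 6)/3 = 22.4/3 = 112/15 ≈ 7.4667.
For a Normal prior and Normal likelihood with known variance, the posterior is Normal; its mode equals its mean, the precision-weighted average.
Prior precision 1/σ₀² = 1/10 = 0.1; data precision n/σ² = 3/25 = 0.12.
θ̂ = (0.1·8 + 0.12·(112/15)) / (0.1 + 0.12) = 1.696/0.22 = 424/55 ≈ 7.7091.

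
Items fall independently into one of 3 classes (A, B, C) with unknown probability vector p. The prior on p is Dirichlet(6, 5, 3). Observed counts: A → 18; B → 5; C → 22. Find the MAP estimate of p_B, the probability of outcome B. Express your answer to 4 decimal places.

The posterior is Dirichlet(αᵢ + nᵢ) = Dirichlet(24, 10, 25).
For a Dirichlet(a₁,…,a_K) with all aᵢ > 1, the mode has j-th component (aⱼ − 1)/(Σaᵢ − K).
Here Σaᵢ = 59 and K = 3, so p_B = (10 − 1)/(59 − 3) = 9/56 ≈ 0.1607.

MAP estimate of p_B = 0.1607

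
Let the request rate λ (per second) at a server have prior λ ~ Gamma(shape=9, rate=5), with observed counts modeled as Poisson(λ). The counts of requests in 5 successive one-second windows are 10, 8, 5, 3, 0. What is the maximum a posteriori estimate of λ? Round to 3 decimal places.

Σxᵢ = 10+8+5+3+0 = 26, with n = 5.
Posterior ∝ λ^8e^(−5λ) · λ^26e^(−5λ) = λ^34e^(−10λ), i.e. Gamma(shape=35, rate=10).
The mode of a Gamma(a, b) with a ≥ 1 (shape–rate) is (a−1)/b = 34/10 ≈ 3.400.

λ̂_MAP = 3.400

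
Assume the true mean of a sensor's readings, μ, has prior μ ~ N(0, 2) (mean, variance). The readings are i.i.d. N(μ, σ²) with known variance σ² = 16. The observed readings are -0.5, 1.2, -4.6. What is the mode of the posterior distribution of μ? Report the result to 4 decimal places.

n = 3; x̄ = ((-0.5) + 1.2 + (-4.6))/3 = -3.9/3 = -1.3.
For a Normal prior and Normal likelihood with known variance, the posterior is Normal; its mode equals its mean, the precision-weighted average.
Prior precision 1/σ₀² = 1/2 = 0.5; data precision n/σ² = 3/16 = 0.1875.
μ̂ = (0.5·0 + 0.1875·(-1.3)) / (0.5 + 0.1875) = (-0.24375)/0.6875 = -39/110 ≈ -0.3545.

μ̂_MAP = -0.3545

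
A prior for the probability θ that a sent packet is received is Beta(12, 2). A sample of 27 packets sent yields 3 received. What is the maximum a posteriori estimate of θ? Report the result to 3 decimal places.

θ̂_MAP = 0.359

Prior: Beta(12, 2).
Data: 3 successes in 27 trials. The binomial likelihood contributes θ^3(1−θ)^24, so the posterior is Beta(12+3, 2+24) = Beta(15, 26).
For Beta(a, b) with a, b > 1 the mode is (a−1)/(a+b−2) = 14/39 ≈ 0.359.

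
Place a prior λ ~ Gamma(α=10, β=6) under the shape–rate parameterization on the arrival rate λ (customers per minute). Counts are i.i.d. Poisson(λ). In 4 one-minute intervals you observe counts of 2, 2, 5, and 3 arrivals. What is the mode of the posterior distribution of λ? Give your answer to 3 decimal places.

λ̂_MAP = 2.100

Σxᵢ = 2+2+5+3 = 12, with n = 4.
Posterior ∝ λ^9e^(−6λ) · λ^12e^(−4λ) = λ^21e^(−10λ), i.e. Gamma(shape=22, rate=10).
The mode of a Gamma(a, b) with a ≥ 1 (shape–rate) is (a−1)/b = 21/10 ≈ 2.100.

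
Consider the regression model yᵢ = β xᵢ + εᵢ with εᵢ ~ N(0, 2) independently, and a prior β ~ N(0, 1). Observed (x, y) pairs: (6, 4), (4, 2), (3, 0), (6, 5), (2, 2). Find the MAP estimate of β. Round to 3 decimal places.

β̂_MAP = 0.641

log p(β | y) = −Σ(yᵢ − βxᵢ)²/(2·2) − β²/(2·1) + const.
Setting the derivative to zero: Σxᵢ(yᵢ − βxᵢ)/2 − β/1 = 0, so β = Σxᵢyᵢ / (Σxᵢ² + σ²/τ²).
Σxᵢyᵢ = 6·4 + 4·2 + 3·0 + 6·5 + 2·2 = 66; Σxᵢ² = 101; σ²/τ² = 2.
β̂_MAP = 66 / (101 + 2) = 66/103 ≈ 0.641.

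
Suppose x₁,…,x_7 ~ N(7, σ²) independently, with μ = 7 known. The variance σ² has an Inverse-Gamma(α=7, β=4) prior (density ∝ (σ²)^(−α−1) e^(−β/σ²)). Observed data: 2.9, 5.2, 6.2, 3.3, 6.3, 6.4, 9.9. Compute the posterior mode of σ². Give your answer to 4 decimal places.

σ̂²_MAP = 2.2452

Sum of squared deviations about the known mean: SS = (2.9−7)² + (5.2−7)² + (6.2−7)² + (3.3−7)² + (6.3−7)² + (6.4−7)² + (9.9−7)² = 43.64.
The Normal likelihood contributes (σ²)^(−n/2) exp(−SS/(2σ²)), so the posterior is Inverse-Gamma(α + n/2, β + SS/2) = Inverse-Gamma(10.5, 25.82).
The mode of Inverse-Gamma(a, b) is b/(a+1) = 25.82/11.5 ≈ 2.2452.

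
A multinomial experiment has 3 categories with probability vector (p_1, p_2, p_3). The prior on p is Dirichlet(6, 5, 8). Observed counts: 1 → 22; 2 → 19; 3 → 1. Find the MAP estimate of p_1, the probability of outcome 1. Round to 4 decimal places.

The posterior is Dirichlet(αᵢ + nᵢ) = Dirichlet(28, 24, 9).
For a Dirichlet(a₁,…,a_K) with all aᵢ > 1, the mode has j-th component (aⱼ − 1)/(Σaᵢ − K).
Here Σaᵢ = 61 and K = 3, so p_1 = (28 − 1)/(61 − 3) = 27/58 ≈ 0.4655.

MAP estimate: 0.4655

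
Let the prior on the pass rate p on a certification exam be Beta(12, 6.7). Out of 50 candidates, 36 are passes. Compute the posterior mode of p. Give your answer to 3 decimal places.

p̂_MAP = 0.705

Prior: Beta(12, 6.7).
Data: 36 successes in 50 trials. The binomial likelihood contributes p^36(1−p)^14, so the posterior is Beta(12+36, 6.7+14) = Beta(48, 20.7).
For Beta(a, b) with a, b > 1 the mode is (a−1)/(a+b−2) = 47/66.7 ≈ 0.705.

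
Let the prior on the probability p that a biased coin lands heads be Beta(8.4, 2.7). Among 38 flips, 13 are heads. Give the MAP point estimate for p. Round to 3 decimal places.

p̂_MAP = 0.433

Prior: Beta(8.4, 2.7).
Data: 13 successes in 38 trials. The binomial likelihood contributes p^13(1−p)^25, so the posterior is Beta(8.4+13, 2.7+25) = Beta(21.4, 27.7).
For Beta(a, b) with a, b > 1 the mode is (a−1)/(a+b−2) = 20.4/47.1 ≈ 0.433.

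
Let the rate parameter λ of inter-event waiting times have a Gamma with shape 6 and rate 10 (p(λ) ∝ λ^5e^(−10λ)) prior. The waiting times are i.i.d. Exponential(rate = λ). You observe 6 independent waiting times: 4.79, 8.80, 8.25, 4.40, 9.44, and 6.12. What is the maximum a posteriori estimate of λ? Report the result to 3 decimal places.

The Exponential(rate=λ) likelihood is ∝ λ^n e^(−λΣtᵢ). Here n = 6 and Σtᵢ = 4.79 + 8.80 + 8.25 + 4.40 + 9.44 + 6.12 = 41.80.
Posterior ∝ λ^5e^(−10λ) · λ^6e^(−41.80λ) = λ^11e^(−51.80λ), i.e. Gamma(12, 51.80).
Mode = (a−1)/b = 11/51.80 ≈ 0.212.

λ̂_MAP = 0.212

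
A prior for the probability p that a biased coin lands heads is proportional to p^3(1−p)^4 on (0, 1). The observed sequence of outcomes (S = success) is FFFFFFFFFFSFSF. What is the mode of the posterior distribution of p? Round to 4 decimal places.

p̂_MAP = 0.2381

The prior density ∝ p^3(1−p)^4 is the kernel of Beta(4, 5).
Data: 2 successes in 14 trials (from the sequence). The binomial likelihood contributes p^2(1−p)^12, so the posterior is Beta(4+2, 5+12) = Beta(6, 17).
For Beta(a, b) with a, b > 1 the mode is (a−1)/(a+b−2) = 5/21 ≈ 0.2381.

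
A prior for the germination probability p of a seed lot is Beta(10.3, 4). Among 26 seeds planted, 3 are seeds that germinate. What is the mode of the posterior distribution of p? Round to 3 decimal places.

p̂_MAP = 0.321

Prior: Beta(10.3, 4).
Data: 3 successes in 26 trials. The binomial likelihood contributes p^3(1−p)^23, so the posterior is Beta(10.3+3, 4+23) = Beta(13.3, 27).
For Beta(a, b) with a, b > 1 the mode is (a−1)/(a+b−2) = 12.3/38.3 ≈ 0.321.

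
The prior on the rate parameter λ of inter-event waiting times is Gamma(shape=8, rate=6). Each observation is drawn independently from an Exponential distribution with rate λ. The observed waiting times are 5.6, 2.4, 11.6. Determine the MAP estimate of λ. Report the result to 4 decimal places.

The Exponential(rate=λ) likelihood is ∝ λ^n e^(−λΣtᵢ). Here n = 3 and Σtᵢ = 5.6 + 2.4 + 11.6 = 19.6.
Posterior ∝ λ^7e^(−6λ) · λ^3e^(−19.6λ) = λ^10e^(−25.6λ), i.e. Gamma(11, 25.6).
Mode = (a−1)/b = 10/25.6 ≈ 0.3906.

λ̂_MAP = 0.3906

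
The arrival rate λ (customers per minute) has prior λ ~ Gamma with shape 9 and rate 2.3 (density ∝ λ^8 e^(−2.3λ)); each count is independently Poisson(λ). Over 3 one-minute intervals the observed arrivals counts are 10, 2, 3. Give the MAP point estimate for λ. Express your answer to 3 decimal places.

λ̂_MAP = 4.340

Σxᵢ = 10+2+3 = 15, with n = 3.
Posterior ∝ λ^8e^(−2.3λ) · λ^15e^(−3λ) = λ^23e^(−5.3λ), i.e. Gamma(shape=24, rate=5.3).
The mode of a Gamma(a, b) with a ≥ 1 (shape–rate) is (a−1)/b = 23/5.3 ≈ 4.340.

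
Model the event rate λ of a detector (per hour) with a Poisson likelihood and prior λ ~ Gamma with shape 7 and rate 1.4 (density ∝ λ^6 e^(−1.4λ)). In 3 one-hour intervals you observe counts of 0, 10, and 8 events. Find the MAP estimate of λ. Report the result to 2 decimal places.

λ̂_MAP = 5.45

Σxᵢ = 0+10+8 = 18, with n = 3.
Posterior ∝ λ^6e^(−1.4λ) · λ^18e^(−3λ) = λ^24e^(−4.4λ), i.e. Gamma(shape=25, rate=4.4).
The mode of a Gamma(a, b) with a ≥ 1 (shape–rate) is (a−1)/b = 24/4.4 ≈ 5.45.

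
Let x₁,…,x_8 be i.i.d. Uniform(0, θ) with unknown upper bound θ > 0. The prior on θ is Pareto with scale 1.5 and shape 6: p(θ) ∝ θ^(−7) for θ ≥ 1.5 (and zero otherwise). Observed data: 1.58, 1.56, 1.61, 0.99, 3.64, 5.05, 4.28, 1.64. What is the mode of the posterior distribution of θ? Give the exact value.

The Uniform(0, θ) likelihood is θ^(−n) for θ ≥ max(xᵢ), zero otherwise. Here max(xᵢ) = 5.05.
Posterior ∝ θ^(−7) · θ^(−8) = θ^(−15) on θ ≥ max(1.5, 5.05) = 5.05.
This density is strictly decreasing in θ, so the posterior mode lies at the lower boundary of the support.

θ̂_MAP = 5.05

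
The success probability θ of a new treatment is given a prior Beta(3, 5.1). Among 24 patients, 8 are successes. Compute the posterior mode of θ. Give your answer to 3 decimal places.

Prior: Beta(3, 5.1).
Data: 8 successes in 24 trials. The binomial likelihood contributes θ^8(1−θ)^16, so the posterior is Beta(3+8, 5.1+16) = Beta(11, 21.1).
For Beta(a, b) with a, b > 1 the mode is (a−1)/(a+b−2) = 10/30.1 ≈ 0.332.

θ̂_MAP = 0.332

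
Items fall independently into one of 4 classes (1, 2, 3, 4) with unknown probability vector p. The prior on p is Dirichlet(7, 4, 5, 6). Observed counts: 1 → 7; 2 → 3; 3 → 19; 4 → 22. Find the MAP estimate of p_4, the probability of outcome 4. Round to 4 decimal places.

MAP estimate: 0.3913

The posterior is Dirichlet(αᵢ + nᵢ) = Dirichlet(14, 7, 24, 28).
For a Dirichlet(a₁,…,a_K) with all aᵢ > 1, the mode has j-th component (aⱼ − 1)/(Σaᵢ − K).
Here Σaᵢ = 73 and K = 4, so p_4 = (28 − 1)/(73 − 4) = 27/69 ≈ 0.3913.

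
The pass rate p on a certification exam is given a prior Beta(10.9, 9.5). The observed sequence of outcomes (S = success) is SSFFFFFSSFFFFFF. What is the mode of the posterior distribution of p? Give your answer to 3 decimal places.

p̂_MAP = 0.416

Prior: Beta(10.9, 9.5).
Data: 4 successes in 15 trials (from the sequence). The binomial likelihood contributes p^4(1−p)^11, so the posterior is Beta(10.9+4, 9.5+11) = Beta(14.9, 20.5).
For Beta(a, b) with a, b > 1 the mode is (a−1)/(a+b−2) = 13.9/33.4 ≈ 0.416.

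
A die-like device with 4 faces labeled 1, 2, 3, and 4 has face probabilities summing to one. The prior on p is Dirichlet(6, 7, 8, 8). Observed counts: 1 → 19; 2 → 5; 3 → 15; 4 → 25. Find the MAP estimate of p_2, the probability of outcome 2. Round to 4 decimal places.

MAP estimate: 0.1236

The posterior is Dirichlet(αᵢ + nᵢ) = Dirichlet(25, 12, 23, 33).
For a Dirichlet(a₁,…,a_K) with all aᵢ > 1, the mode has j-th component (aⱼ − 1)/(Σaᵢ − K).
Here Σaᵢ = 93 and K = 4, so p_2 = (12 − 1)/(93 − 4) = 11/89 ≈ 0.1236.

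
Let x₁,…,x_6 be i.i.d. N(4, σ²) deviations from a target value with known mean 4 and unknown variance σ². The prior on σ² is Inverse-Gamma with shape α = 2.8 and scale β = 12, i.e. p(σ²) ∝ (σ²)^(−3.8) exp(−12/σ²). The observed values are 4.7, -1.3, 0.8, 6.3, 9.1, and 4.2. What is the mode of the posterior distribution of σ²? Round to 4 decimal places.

Sum of squared deviations about the known mean: SS = (4.7−4)² + (-1.3−4)² + (0.8−4)² + (6.3−4)² + (9.1−4)² + (4.2−4)² = 70.16.
The Normal likelihood contributes (σ²)^(−n/2) exp(−SS/(2σ²)), so the posterior is Inverse-Gamma(α + n/2, β + SS/2) = Inverse-Gamma(5.8, 47.08).
The mode of Inverse-Gamma(a, b) is b/(a+1) = 47.08/6.8 ≈ 6.9235.

σ̂²_MAP = 6.9235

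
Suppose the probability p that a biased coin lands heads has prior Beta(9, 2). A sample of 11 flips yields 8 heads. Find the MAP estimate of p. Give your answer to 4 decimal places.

Prior: Beta(9, 2).
Data: 8 successes in 11 trials. The binomial likelihood contributes p^8(1−p)^3, so the posterior is Beta(9+8, 2+3) = Beta(17, 5).
For Beta(a, b) with a, b > 1 the mode is (a−1)/(a+b−2) = 16/20 ≈ 0.8000.

p̂_MAP = 0.8000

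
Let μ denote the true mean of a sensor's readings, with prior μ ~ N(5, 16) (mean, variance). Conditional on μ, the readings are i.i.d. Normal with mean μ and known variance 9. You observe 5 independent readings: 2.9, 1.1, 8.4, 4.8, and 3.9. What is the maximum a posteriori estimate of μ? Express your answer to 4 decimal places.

μ̂_MAP = 4.2989

n = 5; x̄ = (2.9 + 1.1 + 8.4 + 4.8 + 3.9)/5 = 21.1/5 = 4.22.
For a Normal prior and Normal likelihood with known variance, the posterior is Normal; its mode equals its mean, the precision-weighted average.
Prior precision 1/σ₀² = 1/16 = 0.0625; data precision n/σ² = 5/9.
μ̂ = (0.0625·5 + (5/9)·4.22) / (0.0625 + 5/9) = (1913/720)/(89/144) = 1913/445 ≈ 4.2989.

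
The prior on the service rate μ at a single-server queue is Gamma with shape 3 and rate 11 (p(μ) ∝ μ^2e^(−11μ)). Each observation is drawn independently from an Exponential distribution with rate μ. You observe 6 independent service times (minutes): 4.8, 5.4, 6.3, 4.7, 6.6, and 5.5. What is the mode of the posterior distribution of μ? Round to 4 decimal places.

The Exponential(rate=μ) likelihood is ∝ μ^n e^(−μΣtᵢ). Here n = 6 and Σtᵢ = 4.8 + 5.4 + 6.3 + 4.7 + 6.6 + 5.5 = 33.3.
Posterior ∝ μ^2e^(−11μ) · μ^6e^(−33.3μ) = μ^8e^(−44.3μ), i.e. Gamma(9, 44.3).
Mode = (a−1)/b = 8/44.3 ≈ 0.1806.

μ̂_MAP = 0.1806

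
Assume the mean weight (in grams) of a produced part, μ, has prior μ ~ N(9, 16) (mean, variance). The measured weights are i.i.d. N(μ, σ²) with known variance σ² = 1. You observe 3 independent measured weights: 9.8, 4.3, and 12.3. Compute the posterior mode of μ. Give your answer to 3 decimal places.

μ̂_MAP = 8.804

n = 3; x̄ = (9.8 + 4.3 + 12.3)/3 = 26.4/3 = 8.8.
For a Normal prior and Normal likelihood with known variance, the posterior is Normal; its mode equals its mean, the precision-weighted average.
Prior precision 1/σ₀² = 1/16 = 0.0625; data precision n/σ² = 3/1 = 3.
μ̂ = (0.0625·9 + 3·8.8) / (0.0625 + 3) = 26.9625/3.0625 = 2157/245 ≈ 8.804.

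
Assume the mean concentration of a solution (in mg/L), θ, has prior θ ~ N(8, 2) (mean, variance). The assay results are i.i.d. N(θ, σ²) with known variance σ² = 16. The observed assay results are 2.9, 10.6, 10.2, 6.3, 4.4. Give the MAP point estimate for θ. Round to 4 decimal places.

n = 5; x̄ = (2.9 + 10.6 + 10.2 + 6.3 + 4.4)/5 = 34.4/5 = 6.88.
For a Normal prior and Normal likelihood with known variance, the posterior is Normal; its mode equals its mean, the precision-weighted average.
Prior precision 1/σ₀² = 1/2 = 0.5; data precision n/σ² = 5/16 = 0.3125.
θ̂ = (0.5·8 + 0.3125·6.88) / (0.5 + 0.3125) = 6.15/0.8125 = 492/65 ≈ 7.5692.

θ̂_MAP = 7.5692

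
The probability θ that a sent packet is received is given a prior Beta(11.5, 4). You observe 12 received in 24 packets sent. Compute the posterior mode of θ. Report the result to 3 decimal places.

θ̂_MAP = 0.600

Prior: Beta(11.5, 4).
Data: 12 successes in 24 trials. The binomial likelihood contributes θ^12(1−θ)^12, so the posterior is Beta(11.5+12, 4+12) = Beta(23.5, 16).
For Beta(a, b) with a, b > 1 the mode is (a−1)/(a+b−2) = 22.5/37.5 ≈ 0.600.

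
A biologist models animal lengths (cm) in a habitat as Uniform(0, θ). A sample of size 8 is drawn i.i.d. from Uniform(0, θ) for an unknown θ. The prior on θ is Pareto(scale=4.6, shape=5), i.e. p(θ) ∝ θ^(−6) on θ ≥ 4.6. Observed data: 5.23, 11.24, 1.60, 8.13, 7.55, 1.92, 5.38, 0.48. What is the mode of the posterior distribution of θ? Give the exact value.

θ̂_MAP = 11.24

The Uniform(0, θ) likelihood is θ^(−n) for θ ≥ max(xᵢ), zero otherwise. Here max(xᵢ) = 11.24.
Posterior ∝ θ^(−6) · θ^(−8) = θ^(−14) on θ ≥ max(4.6, 11.24) = 11.24.
This density is strictly decreasing in θ, so the posterior mode lies at the lower boundary of the support.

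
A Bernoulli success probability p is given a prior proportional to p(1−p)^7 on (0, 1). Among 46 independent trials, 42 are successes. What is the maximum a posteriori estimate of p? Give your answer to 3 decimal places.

The prior density ∝ p(1−p)^7 is the kernel of Beta(2, 8).
Data: 42 successes in 46 trials. The binomial likelihood contributes p^42(1−p)^4, so the posterior is Beta(2+42, 8+4) = Beta(44, 12).
For Beta(a, b) with a, b > 1 the mode is (a−1)/(a+b−2) = 43/54 ≈ 0.796.

p̂_MAP = 0.796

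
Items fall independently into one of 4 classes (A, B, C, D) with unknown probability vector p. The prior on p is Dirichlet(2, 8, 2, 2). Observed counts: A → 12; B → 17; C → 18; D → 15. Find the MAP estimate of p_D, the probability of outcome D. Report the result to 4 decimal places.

The posterior is Dirichlet(αᵢ + nᵢ) = Dirichlet(14, 25, 20, 17).
For a Dirichlet(a₁,…,a_K) with all aᵢ > 1, the mode has j-th component (aⱼ − 1)/(Σaᵢ − K).
Here Σaᵢ = 76 and K = 4, so p_D = (17 − 1)/(76 − 4) = 16/72 ≈ 0.2222.

MAP estimate of p_D = 0.2222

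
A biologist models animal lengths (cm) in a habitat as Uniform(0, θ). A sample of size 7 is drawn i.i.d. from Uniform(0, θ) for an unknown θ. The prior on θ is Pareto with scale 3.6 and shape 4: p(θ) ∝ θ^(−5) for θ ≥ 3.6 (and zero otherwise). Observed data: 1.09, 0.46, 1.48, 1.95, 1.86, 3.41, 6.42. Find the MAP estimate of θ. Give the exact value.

θ̂_MAP = 6.42

The Uniform(0, θ) likelihood is θ^(−n) for θ ≥ max(xᵢ), zero otherwise. Here max(xᵢ) = 6.42.
Posterior ∝ θ^(−5) · θ^(−7) = θ^(−12) on θ ≥ max(3.6, 6.42) = 6.42.
This density is strictly decreasing in θ, so the posterior mode lies at the lower boundary of the support.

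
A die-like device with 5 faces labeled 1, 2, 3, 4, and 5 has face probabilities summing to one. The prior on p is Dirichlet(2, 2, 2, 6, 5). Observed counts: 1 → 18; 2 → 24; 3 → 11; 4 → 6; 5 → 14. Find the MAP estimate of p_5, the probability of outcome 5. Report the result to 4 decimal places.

MAP estimate: 0.2118

The posterior is Dirichlet(αᵢ + nᵢ) = Dirichlet(20, 26, 13, 12, 19).
For a Dirichlet(a₁,…,a_K) with all aᵢ > 1, the mode has j-th component (aⱼ − 1)/(Σaᵢ − K).
Here Σaᵢ = 90 and K = 5, so p_5 = (19 − 1)/(90 − 5) = 18/85 ≈ 0.2118.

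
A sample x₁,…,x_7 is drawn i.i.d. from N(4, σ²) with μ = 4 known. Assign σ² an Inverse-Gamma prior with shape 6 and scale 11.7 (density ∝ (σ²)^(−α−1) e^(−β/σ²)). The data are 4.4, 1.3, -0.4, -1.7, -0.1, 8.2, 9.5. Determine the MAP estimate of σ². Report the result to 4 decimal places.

σ̂²_MAP = 7.0190

Sum of squared deviations about the known mean: SS = (4.4−4)² + (1.3−4)² + (-0.4−4)² + (-1.7−4)² + (-0.1−4)² + (8.2−4)² + (9.5−4)² = 124.
The Normal likelihood contributes (σ²)^(−n/2) exp(−SS/(2σ²)), so the posterior is Inverse-Gamma(α + n/2, β + SS/2) = Inverse-Gamma(9.5, 73.7).
The mode of Inverse-Gamma(a, b) is b/(a+1) = 73.7/10.5 ≈ 7.0190.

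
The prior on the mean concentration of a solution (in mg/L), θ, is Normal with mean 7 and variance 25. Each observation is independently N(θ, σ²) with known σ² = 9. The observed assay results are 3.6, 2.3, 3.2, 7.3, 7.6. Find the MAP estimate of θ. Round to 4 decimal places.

θ̂_MAP = 4.9478

n = 5; x̄ = (3.6 + 2.3 + 3.2 + 7.3 + 7.6)/5 = 24/5 = 4.8.
For a Normal prior and Normal likelihood with known variance, the posterior is Normal; its mode equals its mean, the precision-weighted average.
Prior precision 1/σ₀² = 1/25 = 0.04; data precision n/σ² = 5/9.
θ̂ = (0.04·7 + (5/9)·4.8) / (0.04 + 5/9) = (221/75)/(134/225) = 663/134 ≈ 4.9478.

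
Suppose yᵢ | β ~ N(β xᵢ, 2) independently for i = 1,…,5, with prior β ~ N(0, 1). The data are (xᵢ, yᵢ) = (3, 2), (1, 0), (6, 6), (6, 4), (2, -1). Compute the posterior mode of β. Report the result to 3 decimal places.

log p(β | y) = −Σ(yᵢ − βxᵢ)²/(2·2) − β²/(2·1) + const.
Setting the derivative to zero: Σxᵢ(yᵢ − βxᵢ)/2 − β/1 = 0, so β = Σxᵢyᵢ / (Σxᵢ² + σ²/τ²).
Σxᵢyᵢ = 3·2 + 1·0 + 6·6 + 6·4 + 2·(-1) = 64; Σxᵢ² = 86; σ²/τ² = 2.
β̂_MAP = 64 / (86 + 2) = 64/88 ≈ 0.727.

β̂_MAP = 0.727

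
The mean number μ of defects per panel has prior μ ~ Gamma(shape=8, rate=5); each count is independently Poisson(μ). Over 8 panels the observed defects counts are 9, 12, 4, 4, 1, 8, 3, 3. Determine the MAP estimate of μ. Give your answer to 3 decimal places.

Σxᵢ = 9+12+4+4+1+8+3+3 = 44, with n = 8.
Posterior ∝ μ^7e^(−5μ) · μ^44e^(−8μ) = μ^51e^(−13μ), i.e. Gamma(shape=52, rate=13).
The mode of a Gamma(a, b) with a ≥ 1 (shape–rate) is (a−1)/b = 51/13 ≈ 3.923.

μ̂_MAP = 3.923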